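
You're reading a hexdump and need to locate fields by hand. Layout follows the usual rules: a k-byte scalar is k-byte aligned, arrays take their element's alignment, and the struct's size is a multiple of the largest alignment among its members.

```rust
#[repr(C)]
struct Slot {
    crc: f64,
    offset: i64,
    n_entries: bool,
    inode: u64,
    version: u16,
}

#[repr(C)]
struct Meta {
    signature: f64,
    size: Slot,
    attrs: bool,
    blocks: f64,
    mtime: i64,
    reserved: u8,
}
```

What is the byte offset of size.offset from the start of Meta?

16

Slot: crc at 0 (size 8, align 8) → ends 8; offset at 8 (size 8, align 8) → ends 16; n_entries at 16 (size 1, align 1) → ends 17; pad 7 to align 8 for inode; inode at 24 (size 8, align 8) → ends 32; version at 32 (size 2, align 2) → ends 34; tail pad 6 to reach multiple of 8; total 40 bytes, alignment 8
signature at 0 (size 8, align 8) → ends 8
size at 8 (size 40, align 8) → ends 48
within Slot: offset at 8
8 + 8 = 16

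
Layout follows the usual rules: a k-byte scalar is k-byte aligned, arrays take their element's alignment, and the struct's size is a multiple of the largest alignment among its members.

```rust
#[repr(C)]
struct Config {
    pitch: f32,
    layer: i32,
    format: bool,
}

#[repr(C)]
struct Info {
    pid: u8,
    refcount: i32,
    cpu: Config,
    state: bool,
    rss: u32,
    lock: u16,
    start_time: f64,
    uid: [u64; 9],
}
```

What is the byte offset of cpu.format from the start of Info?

16

Config: pitch at 0 (size 4, align 4) → ends 4; layer at 4 (size 4, align 4) → ends 8; format at 8 (size 1, align 1) → ends 9; tail pad 3 to reach multiple of 4; total 12 bytes, alignment 4
pid at 0 (size 1, align 1) → ends 1
pad 3 to align 4 for refcount
refcount at 4 (size 4, align 4) → ends 8
cpu at 8 (size 12, align 4) → ends 20
within Config: format at 8
8 + 8 = 16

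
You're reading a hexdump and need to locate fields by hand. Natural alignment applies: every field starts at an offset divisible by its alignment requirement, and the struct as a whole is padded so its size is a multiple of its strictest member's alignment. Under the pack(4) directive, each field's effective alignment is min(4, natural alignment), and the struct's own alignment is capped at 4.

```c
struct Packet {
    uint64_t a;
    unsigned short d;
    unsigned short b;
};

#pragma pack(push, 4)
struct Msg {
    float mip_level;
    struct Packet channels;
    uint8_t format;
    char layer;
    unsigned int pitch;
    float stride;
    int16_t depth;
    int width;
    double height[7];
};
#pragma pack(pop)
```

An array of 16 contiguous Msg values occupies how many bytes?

1536

Packet: a at 0 (size 8, align 8) → ends 8; d at 8 (size 2, align 2) → ends 10; b at 10 (size 2, align 2) → ends 12; tail pad 4 to reach multiple of 8; total 16 bytes, alignment 8
mip_level at 0 (size 4, align 4) → ends 4
channels at 4 (size 16, align 4) → ends 20
format at 20 (size 1, align 1) → ends 21
layer at 21 (size 1, align 1) → ends 22
pad 2 to align 4 for pitch
pitch at 24 (size 4, align 4) → ends 28
stride at 28 (size 4, align 4) → ends 32
depth at 32 (size 2, align 2) → ends 34
pad 2 to align 4 for width
width at 36 (size 4, align 4) → ends 40
height at 40 (size 56, align 4) → ends 96
total 96 bytes, alignment 4
array of 16: 16 × 96 = 1536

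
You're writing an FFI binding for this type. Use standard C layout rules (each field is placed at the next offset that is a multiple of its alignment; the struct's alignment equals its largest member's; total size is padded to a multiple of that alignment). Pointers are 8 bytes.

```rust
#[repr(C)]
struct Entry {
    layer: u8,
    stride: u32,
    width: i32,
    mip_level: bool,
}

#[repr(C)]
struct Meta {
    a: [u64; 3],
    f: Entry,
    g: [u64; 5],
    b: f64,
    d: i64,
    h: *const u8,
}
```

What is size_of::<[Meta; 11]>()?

1144

Entry: 0..1  layer  (1B, 1-aligned); 1..4  -- padding (3B); 4..8  stride  (4B, 4-aligned); 8..12  width  (4B, 4-aligned); 12..13  mip_level  (1B, 1-aligned); 13..16  -- tail padding (3B); sizeof = 16, alignof = 4
0..24  a  (24B, 8-aligned)
24..40  f  (16B, 4-aligned)
40..80  g  (40B, 8-aligned)
80..88  b  (8B, 8-aligned)
88..96  d  (8B, 8-aligned)
96..104  h  (8B, 8-aligned)
sizeof = 104, alignof = 8
array of 11: 11 × 104 = 1144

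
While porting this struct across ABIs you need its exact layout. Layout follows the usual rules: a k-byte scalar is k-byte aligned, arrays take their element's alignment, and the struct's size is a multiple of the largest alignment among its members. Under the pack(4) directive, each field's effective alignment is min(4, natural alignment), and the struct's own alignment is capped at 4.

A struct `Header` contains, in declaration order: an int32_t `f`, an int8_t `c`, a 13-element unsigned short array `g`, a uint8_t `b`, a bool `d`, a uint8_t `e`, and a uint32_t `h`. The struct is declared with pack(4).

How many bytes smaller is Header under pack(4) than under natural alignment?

natural layout:
  0..4  f  (4B, 4-aligned)
  4..5  c  (1B, 1-aligned)
  5..6  -- padding (1B)
  6..32  g  (26B, 2-aligned)
  32..33  b  (1B, 1-aligned)
  33..34  d  (1B, 1-aligned)
  34..35  e  (1B, 1-aligned)
  35..36  -- padding (1B)
  36..40  h  (4B, 4-aligned)
  sizeof = 40, alignof = 4
packed(4) layout:
  0..4  f  (4B, 4-aligned)
  4..5  c  (1B, 1-aligned)
  5..6  -- padding (1B)
  6..32  g  (26B, 2-aligned)
  32..33  b  (1B, 1-aligned)
  33..34  d  (1B, 1-aligned)
  34..35  e  (1B, 1-aligned)
  35..36  -- padding (1B)
  36..40  h  (4B, 4-aligned)
  sizeof = 40, alignof = 4
40 − 40 = 0

0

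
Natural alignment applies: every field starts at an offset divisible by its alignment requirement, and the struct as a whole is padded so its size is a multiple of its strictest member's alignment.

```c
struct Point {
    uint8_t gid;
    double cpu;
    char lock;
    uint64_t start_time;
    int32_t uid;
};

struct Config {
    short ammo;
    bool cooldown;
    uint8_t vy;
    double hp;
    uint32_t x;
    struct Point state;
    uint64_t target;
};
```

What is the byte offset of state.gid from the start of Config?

Point: gid at 0 (size 1, align 1) → ends 1; pad 7 to align 8 for cpu; cpu at 8 (size 8, align 8) → ends 16; lock at 16 (size 1, align 1) → ends 17; pad 7 to align 8 for start_time; start_time at 24 (size 8, align 8) → ends 32; uid at 32 (size 4, align 4) → ends 36; tail pad 4 to reach multiple of 8; total 40 bytes, alignment 8
ammo at 0 (size 2, align 2) → ends 2
cooldown at 2 (size 1, align 1) → ends 3
vy at 3 (size 1, align 1) → ends 4
pad 4 to align 8 for hp
hp at 8 (size 8, align 8) → ends 16
x at 16 (size 4, align 4) → ends 20
pad 4 to align 8 for state
state at 24 (size 40, align 8) → ends 64
within Point: gid at 0
24 + 0 = 24

24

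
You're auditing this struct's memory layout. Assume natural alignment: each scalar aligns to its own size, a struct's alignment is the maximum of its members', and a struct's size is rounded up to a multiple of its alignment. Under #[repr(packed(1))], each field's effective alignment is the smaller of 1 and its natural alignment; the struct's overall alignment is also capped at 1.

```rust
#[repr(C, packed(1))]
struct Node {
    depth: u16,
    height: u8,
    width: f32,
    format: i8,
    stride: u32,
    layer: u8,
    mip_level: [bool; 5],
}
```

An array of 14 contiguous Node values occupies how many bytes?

@0: depth [2B, align 1] → 2
@2: height [1B, align 1] → 3
@3: width [4B, align 1] → 7
@7: format [1B, align 1] → 8
@8: stride [4B, align 1] → 12
@12: layer [1B, align 1] → 13
@13: mip_level [5B, align 1] → 18
size 18, align 1
array of 14: 14 × 18 = 252

252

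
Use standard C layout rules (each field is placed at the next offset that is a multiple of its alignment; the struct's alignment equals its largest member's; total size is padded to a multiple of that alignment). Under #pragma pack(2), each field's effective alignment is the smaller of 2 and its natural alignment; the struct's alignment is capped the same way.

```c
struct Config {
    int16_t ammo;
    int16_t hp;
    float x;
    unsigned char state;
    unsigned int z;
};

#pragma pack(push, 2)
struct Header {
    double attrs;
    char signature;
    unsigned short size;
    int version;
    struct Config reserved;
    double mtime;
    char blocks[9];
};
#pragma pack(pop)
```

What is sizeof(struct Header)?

50 bytes

Config: @0: ammo [2B, align 2] → 2; @2: hp [2B, align 2] → 4; @4: x [4B, align 4] → 8; @8: state [1B, align 1] → 9; +3 pad (align 4); @12: z [4B, align 4] → 16; size 16, align 4
@0: attrs [8B, align 2] → 8
@8: signature [1B, align 1] → 9
+1 pad (align 2)
@10: size [2B, align 2] → 12
@12: version [4B, align 2] → 16
@16: reserved [16B, align 2] → 32
@32: mtime [8B, align 2] → 40
@40: blocks [9B, align 1] → 49
+1 tail pad (align 2)
size 50, align 2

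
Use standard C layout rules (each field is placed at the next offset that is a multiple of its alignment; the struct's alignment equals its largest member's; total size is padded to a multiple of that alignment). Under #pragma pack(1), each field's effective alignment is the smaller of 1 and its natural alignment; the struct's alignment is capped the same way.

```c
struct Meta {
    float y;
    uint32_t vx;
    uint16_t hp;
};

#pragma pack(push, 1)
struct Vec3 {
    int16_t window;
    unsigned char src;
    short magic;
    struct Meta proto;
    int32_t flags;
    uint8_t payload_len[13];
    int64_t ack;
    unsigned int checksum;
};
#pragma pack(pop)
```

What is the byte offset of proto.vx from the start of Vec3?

9

Meta: 0..4  y  (4B, 4-aligned); 4..8  vx  (4B, 4-aligned); 8..10  hp  (2B, 2-aligned); 10..12  -- tail padding (2B); sizeof = 12, alignof = 4
0..2  window  (2B, 1-aligned)
2..3  src  (1B, 1-aligned)
3..5  magic  (2B, 1-aligned)
5..17  proto  (12B, 1-aligned)
within Meta: vx at 4
5 + 4 = 9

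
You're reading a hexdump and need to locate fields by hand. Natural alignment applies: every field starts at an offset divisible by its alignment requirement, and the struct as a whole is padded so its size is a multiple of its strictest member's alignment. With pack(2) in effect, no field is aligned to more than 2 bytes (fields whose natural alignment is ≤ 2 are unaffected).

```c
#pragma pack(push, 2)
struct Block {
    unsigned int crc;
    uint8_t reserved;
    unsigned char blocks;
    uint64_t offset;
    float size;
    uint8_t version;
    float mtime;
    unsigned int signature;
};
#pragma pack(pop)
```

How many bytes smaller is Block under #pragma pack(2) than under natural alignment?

natural layout:
  0..4  crc  (4B, 4-aligned)
  4..5  reserved  (1B, 1-aligned)
  5..6  blocks  (1B, 1-aligned)
  6..8  -- padding (2B)
  8..16  offset  (8B, 8-aligned)
  16..20  size  (4B, 4-aligned)
  20..21  version  (1B, 1-aligned)
  21..24  -- padding (3B)
  24..28  mtime  (4B, 4-aligned)
  28..32  signature  (4B, 4-aligned)
  sizeof = 32, alignof = 8
packed(2) layout:
  0..4  crc  (4B, 2-aligned)
  4..5  reserved  (1B, 1-aligned)
  5..6  blocks  (1B, 1-aligned)
  6..14  offset  (8B, 2-aligned)
  14..18  size  (4B, 2-aligned)
  18..19  version  (1B, 1-aligned)
  19..20  -- padding (1B)
  20..24  mtime  (4B, 2-aligned)
  24..28  signature  (4B, 2-aligned)
  sizeof = 28, alignof = 2
32 − 28 = 4

4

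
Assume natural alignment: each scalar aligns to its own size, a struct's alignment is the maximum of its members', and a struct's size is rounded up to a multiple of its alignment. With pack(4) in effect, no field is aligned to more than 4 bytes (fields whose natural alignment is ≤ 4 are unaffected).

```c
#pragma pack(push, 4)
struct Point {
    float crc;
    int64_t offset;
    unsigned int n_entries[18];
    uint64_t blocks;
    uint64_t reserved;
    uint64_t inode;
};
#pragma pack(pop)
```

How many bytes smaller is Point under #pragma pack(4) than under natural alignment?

natural layout:
  0..4  crc  (4B, 4-aligned)
  4..8  -- padding (4B)
  8..16  offset  (8B, 8-aligned)
  16..88  n_entries  (72B, 4-aligned)
  88..96  blocks  (8B, 8-aligned)
  96..104  reserved  (8B, 8-aligned)
  104..112  inode  (8B, 8-aligned)
  sizeof = 112, alignof = 8
packed(4) layout:
  0..4  crc  (4B, 4-aligned)
  4..12  offset  (8B, 4-aligned)
  12..84  n_entries  (72B, 4-aligned)
  84..92  blocks  (8B, 4-aligned)
  92..100  reserved  (8B, 4-aligned)
  100..108  inode  (8B, 4-aligned)
  sizeof = 108, alignof = 4
112 − 108 = 4

4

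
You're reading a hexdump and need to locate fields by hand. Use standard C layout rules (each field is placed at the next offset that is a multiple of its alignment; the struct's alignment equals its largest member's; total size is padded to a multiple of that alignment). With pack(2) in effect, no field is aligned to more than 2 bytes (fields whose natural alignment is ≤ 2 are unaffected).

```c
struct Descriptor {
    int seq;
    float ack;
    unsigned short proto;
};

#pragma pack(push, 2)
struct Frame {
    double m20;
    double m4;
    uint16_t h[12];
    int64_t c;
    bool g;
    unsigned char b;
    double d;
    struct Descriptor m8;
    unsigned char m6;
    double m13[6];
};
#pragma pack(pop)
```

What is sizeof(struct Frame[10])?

1200

Descriptor: seq at 0 (size 4, align 4) → ends 4; ack at 4 (size 4, align 4) → ends 8; proto at 8 (size 2, align 2) → ends 10; tail pad 2 to reach multiple of 4; total 12 bytes, alignment 4
m20 at 0 (size 8, align 2) → ends 8
m4 at 8 (size 8, align 2) → ends 16
h at 16 (size 24, align 2) → ends 40
c at 40 (size 8, align 2) → ends 48
g at 48 (size 1, align 1) → ends 49
b at 49 (size 1, align 1) → ends 50
d at 50 (size 8, align 2) → ends 58
m8 at 58 (size 12, align 2) → ends 70
m6 at 70 (size 1, align 1) → ends 71
pad 1 to align 2 for m13
m13 at 72 (size 48, align 2) → ends 120
total 120 bytes, alignment 2
array of 10: 10 × 120 = 1200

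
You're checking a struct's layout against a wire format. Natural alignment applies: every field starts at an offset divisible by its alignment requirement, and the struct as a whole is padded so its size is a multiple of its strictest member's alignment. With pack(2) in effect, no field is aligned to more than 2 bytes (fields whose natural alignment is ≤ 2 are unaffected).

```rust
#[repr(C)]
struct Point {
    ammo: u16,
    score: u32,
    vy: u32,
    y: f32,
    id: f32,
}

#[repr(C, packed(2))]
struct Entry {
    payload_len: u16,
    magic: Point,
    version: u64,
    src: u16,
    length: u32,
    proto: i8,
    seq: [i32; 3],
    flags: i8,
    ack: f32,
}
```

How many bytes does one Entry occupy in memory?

56 bytes

Point: ammo at 0 (size 2, align 2) → ends 2; pad 2 to align 4 for score; score at 4 (size 4, align 4) → ends 8; vy at 8 (size 4, align 4) → ends 12; y at 12 (size 4, align 4) → ends 16; id at 16 (size 4, align 4) → ends 20; total 20 bytes, alignment 4
payload_len at 0 (size 2, align 2) → ends 2
magic at 2 (size 20, align 2) → ends 22
version at 22 (size 8, align 2) → ends 30
src at 30 (size 2, align 2) → ends 32
length at 32 (size 4, align 2) → ends 36
proto at 36 (size 1, align 1) → ends 37
pad 1 to align 2 for seq
seq at 38 (size 12, align 2) → ends 50
flags at 50 (size 1, align 1) → ends 51
pad 1 to align 2 for ack
ack at 52 (size 4, align 2) → ends 56
total 56 bytes, alignment 2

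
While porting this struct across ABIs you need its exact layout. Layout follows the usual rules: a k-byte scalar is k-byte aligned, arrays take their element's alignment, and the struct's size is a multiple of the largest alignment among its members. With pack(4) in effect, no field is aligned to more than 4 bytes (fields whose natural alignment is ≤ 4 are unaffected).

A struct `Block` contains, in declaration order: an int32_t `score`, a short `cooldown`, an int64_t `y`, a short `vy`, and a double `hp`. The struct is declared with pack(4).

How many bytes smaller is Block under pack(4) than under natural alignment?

natural layout:
  score at 0 (size 4, align 4) → ends 4
  cooldown at 4 (size 2, align 2) → ends 6
  pad 2 to align 8 for y
  y at 8 (size 8, align 8) → ends 16
  vy at 16 (size 2, align 2) → ends 18
  pad 6 to align 8 for hp
  hp at 24 (size 8, align 8) → ends 32
  total 32 bytes, alignment 8
packed(4) layout:
  score at 0 (size 4, align 4) → ends 4
  cooldown at 4 (size 2, align 2) → ends 6
  pad 2 to align 4 for y
  y at 8 (size 8, align 4) → ends 16
  vy at 16 (size 2, align 2) → ends 18
  pad 2 to align 4 for hp
  hp at 20 (size 8, align 4) → ends 28
  total 28 bytes, alignment 4
32 − 28 = 4

4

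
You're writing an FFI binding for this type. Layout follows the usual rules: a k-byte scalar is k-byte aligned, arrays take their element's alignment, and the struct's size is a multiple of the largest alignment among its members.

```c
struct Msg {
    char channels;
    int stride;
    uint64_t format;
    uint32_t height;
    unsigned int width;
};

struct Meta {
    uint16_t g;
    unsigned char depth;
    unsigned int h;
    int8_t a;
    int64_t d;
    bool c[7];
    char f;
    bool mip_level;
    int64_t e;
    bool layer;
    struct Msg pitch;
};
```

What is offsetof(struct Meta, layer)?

Msg: channels at 0 (size 1, align 1) → ends 1; pad 3 to align 4 for stride; stride at 4 (size 4, align 4) → ends 8; format at 8 (size 8, align 8) → ends 16; height at 16 (size 4, align 4) → ends 20; width at 20 (size 4, align 4) → ends 24; total 24 bytes, alignment 8
g at 0 (size 2, align 2) → ends 2
depth at 2 (size 1, align 1) → ends 3
pad 1 to align 4 for h
h at 4 (size 4, align 4) → ends 8
a at 8 (size 1, align 1) → ends 9
pad 7 to align 8 for d
d at 16 (size 8, align 8) → ends 24
c at 24 (size 7, align 1) → ends 31
f at 31 (size 1, align 1) → ends 32
mip_level at 32 (size 1, align 1) → ends 33
pad 7 to align 8 for e
e at 40 (size 8, align 8) → ends 48
layer at 48 (size 1, align 1) → ends 49

48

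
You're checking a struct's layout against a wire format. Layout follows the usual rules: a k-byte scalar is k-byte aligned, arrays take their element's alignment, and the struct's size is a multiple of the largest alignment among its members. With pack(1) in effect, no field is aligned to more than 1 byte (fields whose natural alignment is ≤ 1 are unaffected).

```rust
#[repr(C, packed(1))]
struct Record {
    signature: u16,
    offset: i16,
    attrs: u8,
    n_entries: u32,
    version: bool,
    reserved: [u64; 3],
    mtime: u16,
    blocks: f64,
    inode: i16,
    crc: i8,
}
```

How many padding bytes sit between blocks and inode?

@0: signature [2B, align 1] → 2
@2: offset [2B, align 1] → 4
@4: attrs [1B, align 1] → 5
@5: n_entries [4B, align 1] → 9
@9: version [1B, align 1] → 10
@10: reserved [24B, align 1] → 34
@34: mtime [2B, align 1] → 36
@36: blocks [8B, align 1] → 44
@44: inode [2B, align 1] → 46

0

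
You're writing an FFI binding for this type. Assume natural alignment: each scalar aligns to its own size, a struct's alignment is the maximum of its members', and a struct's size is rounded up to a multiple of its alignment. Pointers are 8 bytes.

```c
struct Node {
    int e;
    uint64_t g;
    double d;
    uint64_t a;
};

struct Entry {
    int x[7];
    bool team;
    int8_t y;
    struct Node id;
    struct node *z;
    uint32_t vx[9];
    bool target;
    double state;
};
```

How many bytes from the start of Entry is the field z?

Node: @0: e [4B, align 4] → 4; +4 pad (align 8); @8: g [8B, align 8] → 16; @16: d [8B, align 8] → 24; @24: a [8B, align 8] → 32; size 32, align 8
@0: x [28B, align 4] → 28
@28: team [1B, align 1] → 29
@29: y [1B, align 1] → 30
+2 pad (align 8)
@32: id [32B, align 8] → 64
@64: z [8B, align 8] → 72

64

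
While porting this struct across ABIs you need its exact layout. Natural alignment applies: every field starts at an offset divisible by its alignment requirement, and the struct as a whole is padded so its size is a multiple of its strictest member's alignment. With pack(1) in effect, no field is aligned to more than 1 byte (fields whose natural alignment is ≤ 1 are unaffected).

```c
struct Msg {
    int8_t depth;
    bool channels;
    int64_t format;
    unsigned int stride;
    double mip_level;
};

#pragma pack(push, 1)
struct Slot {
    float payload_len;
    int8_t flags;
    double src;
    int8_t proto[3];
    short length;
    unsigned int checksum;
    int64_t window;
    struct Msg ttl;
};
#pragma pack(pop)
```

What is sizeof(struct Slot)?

Msg: 0..1  depth  (1B, 1-aligned); 1..2  channels  (1B, 1-aligned); 2..8  -- padding (6B); 8..16  format  (8B, 8-aligned); 16..20  stride  (4B, 4-aligned); 20..24  -- padding (4B); 24..32  mip_level  (8B, 8-aligned); sizeof = 32, alignof = 8
0..4  payload_len  (4B, 1-aligned)
4..5  flags  (1B, 1-aligned)
5..13  src  (8B, 1-aligned)
13..16  proto  (3B, 1-aligned)
16..18  length  (2B, 1-aligned)
18..22  checksum  (4B, 1-aligned)
22..30  window  (8B, 1-aligned)
30..62  ttl  (32B, 1-aligned)
sizeof = 62, alignof = 1

62 bytes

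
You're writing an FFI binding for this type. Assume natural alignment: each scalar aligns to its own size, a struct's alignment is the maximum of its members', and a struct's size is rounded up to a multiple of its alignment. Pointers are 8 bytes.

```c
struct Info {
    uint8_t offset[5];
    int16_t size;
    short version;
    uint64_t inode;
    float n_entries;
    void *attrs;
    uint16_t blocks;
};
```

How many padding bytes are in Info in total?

17

@0: offset [5B, align 1] → 5
+1 pad (align 2)
@6: size [2B, align 2] → 8
@8: version [2B, align 2] → 10
+6 pad (align 8)
@16: inode [8B, align 8] → 24
@24: n_entries [4B, align 4] → 28
+4 pad (align 8)
@32: attrs [8B, align 8] → 40
@40: blocks [2B, align 2] → 42
+6 tail pad (align 8)
size 48, align 8
data bytes 31, size 48 → padding 17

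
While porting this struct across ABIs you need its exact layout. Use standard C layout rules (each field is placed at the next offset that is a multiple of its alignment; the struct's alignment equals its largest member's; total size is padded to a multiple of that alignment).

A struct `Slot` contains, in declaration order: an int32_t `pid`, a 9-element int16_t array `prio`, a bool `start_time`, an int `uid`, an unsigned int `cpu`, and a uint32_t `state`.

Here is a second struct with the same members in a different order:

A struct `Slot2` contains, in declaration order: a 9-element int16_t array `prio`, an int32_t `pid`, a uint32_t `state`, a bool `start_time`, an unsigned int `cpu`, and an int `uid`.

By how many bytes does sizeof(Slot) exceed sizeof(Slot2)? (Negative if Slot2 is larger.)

-4

@0: pid [4B, align 4] → 4
@4: prio [18B, align 2] → 22
@22: start_time [1B, align 1] → 23
+1 pad (align 4)
@24: uid [4B, align 4] → 28
@28: cpu [4B, align 4] → 32
@32: state [4B, align 4] → 36
size 36, align 4
— Slot2 —
@0: prio [18B, align 2] → 18
+2 pad (align 4)
@20: pid [4B, align 4] → 24
@24: state [4B, align 4] → 28
@28: start_time [1B, align 1] → 29
+3 pad (align 4)
@32: cpu [4B, align 4] → 36
@36: uid [4B, align 4] → 40
size 40, align 4
36 − 40 = -4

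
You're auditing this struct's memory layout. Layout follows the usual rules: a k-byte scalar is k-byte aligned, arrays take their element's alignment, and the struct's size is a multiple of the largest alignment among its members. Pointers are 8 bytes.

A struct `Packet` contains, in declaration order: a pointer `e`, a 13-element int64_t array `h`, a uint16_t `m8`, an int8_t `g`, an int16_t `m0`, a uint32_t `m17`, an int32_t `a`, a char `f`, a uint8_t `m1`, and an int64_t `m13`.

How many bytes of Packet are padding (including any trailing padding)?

9

e at 0 (size 8, align 8) → ends 8
h at 8 (size 104, align 8) → ends 112
m8 at 112 (size 2, align 2) → ends 114
g at 114 (size 1, align 1) → ends 115
pad 1 to align 2 for m0
m0 at 116 (size 2, align 2) → ends 118
pad 2 to align 4 for m17
m17 at 120 (size 4, align 4) → ends 124
a at 124 (size 4, align 4) → ends 128
f at 128 (size 1, align 1) → ends 129
m1 at 129 (size 1, align 1) → ends 130
pad 6 to align 8 for m13
m13 at 136 (size 8, align 8) → ends 144
total 144 bytes, alignment 8
data bytes 135, size 144 → padding 9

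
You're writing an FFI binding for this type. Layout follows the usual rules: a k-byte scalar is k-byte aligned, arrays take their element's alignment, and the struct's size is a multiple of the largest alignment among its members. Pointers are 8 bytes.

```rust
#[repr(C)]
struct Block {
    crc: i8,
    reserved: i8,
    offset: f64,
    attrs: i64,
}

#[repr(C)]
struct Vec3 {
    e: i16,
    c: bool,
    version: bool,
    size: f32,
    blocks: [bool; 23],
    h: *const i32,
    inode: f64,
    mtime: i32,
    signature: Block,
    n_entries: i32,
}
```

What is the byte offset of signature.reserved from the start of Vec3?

57

Block: @0: crc [1B, align 1] → 1; @1: reserved [1B, align 1] → 2; +6 pad (align 8); @8: offset [8B, align 8] → 16; @16: attrs [8B, align 8] → 24; size 24, align 8
@0: e [2B, align 2] → 2
@2: c [1B, align 1] → 3
@3: version [1B, align 1] → 4
@4: size [4B, align 4] → 8
@8: blocks [23B, align 1] → 31
+1 pad (align 8)
@32: h [8B, align 8] → 40
@40: inode [8B, align 8] → 48
@48: mtime [4B, align 4] → 52
+4 pad (align 8)
@56: signature [24B, align 8] → 80
within Block: reserved at 1
56 + 1 = 57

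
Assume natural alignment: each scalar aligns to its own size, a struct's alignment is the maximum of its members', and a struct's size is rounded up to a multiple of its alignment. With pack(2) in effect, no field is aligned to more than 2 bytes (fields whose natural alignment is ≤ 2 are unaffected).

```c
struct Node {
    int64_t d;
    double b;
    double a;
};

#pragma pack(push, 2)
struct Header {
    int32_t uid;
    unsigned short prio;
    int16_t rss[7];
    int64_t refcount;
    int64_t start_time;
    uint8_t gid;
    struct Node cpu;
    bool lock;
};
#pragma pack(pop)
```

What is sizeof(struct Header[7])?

Node: 0..8  d  (8B, 8-aligned); 8..16  b  (8B, 8-aligned); 16..24  a  (8B, 8-aligned); sizeof = 24, alignof = 8
0..4  uid  (4B, 2-aligned)
4..6  prio  (2B, 2-aligned)
6..20  rss  (14B, 2-aligned)
20..28  refcount  (8B, 2-aligned)
28..36  start_time  (8B, 2-aligned)
36..37  gid  (1B, 1-aligned)
37..38  -- padding (1B)
38..62  cpu  (24B, 2-aligned)
62..63  lock  (1B, 1-aligned)
63..64  -- tail padding (1B)
sizeof = 64, alignof = 2
array of 7: 7 × 64 = 448

448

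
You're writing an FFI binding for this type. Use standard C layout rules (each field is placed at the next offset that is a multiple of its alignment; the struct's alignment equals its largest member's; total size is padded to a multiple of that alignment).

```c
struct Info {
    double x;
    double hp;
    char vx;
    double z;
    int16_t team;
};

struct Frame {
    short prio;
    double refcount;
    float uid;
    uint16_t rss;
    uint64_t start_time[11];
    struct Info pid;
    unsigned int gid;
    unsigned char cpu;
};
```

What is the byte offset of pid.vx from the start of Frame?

128

Info: @0: x [8B, align 8] → 8; @8: hp [8B, align 8] → 16; @16: vx [1B, align 1] → 17; +7 pad (align 8); @24: z [8B, align 8] → 32; @32: team [2B, align 2] → 34; +6 tail pad (align 8); size 40, align 8
@0: prio [2B, align 2] → 2
+6 pad (align 8)
@8: refcount [8B, align 8] → 16
@16: uid [4B, align 4] → 20
@20: rss [2B, align 2] → 22
+2 pad (align 8)
@24: start_time [88B, align 8] → 112
@112: pid [40B, align 8] → 152
within Info: vx at 16
112 + 16 = 128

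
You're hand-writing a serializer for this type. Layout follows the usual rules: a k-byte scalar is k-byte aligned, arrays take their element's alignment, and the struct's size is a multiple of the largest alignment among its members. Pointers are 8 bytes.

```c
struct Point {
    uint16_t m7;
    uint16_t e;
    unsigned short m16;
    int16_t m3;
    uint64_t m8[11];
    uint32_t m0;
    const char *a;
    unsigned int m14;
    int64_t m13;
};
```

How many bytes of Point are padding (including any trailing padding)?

8

m7 at 0 (size 2, align 2) → ends 2
e at 2 (size 2, align 2) → ends 4
m16 at 4 (size 2, align 2) → ends 6
m3 at 6 (size 2, align 2) → ends 8
m8 at 8 (size 88, align 8) → ends 96
m0 at 96 (size 4, align 4) → ends 100
pad 4 to align 8 for a
a at 104 (size 8, align 8) → ends 112
m14 at 112 (size 4, align 4) → ends 116
pad 4 to align 8 for m13
m13 at 120 (size 8, align 8) → ends 128
total 128 bytes, alignment 8
data bytes 120, size 128 → padding 8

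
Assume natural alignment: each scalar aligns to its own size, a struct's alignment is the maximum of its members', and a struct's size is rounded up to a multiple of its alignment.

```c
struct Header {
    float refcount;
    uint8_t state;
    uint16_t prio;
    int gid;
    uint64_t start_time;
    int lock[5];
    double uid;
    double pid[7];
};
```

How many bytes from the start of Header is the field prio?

6

0..4  refcount  (4B, 4-aligned)
4..5  state  (1B, 1-aligned)
5..6  -- padding (1B)
6..8  prio  (2B, 2-aligned)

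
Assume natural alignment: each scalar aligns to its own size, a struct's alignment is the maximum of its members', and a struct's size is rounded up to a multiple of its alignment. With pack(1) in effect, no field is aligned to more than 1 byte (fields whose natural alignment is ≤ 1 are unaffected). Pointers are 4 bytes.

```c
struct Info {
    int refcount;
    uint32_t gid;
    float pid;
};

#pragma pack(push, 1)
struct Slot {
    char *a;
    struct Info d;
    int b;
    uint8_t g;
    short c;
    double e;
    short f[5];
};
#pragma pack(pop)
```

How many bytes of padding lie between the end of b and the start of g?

Info: refcount at 0 (size 4, align 4) → ends 4; gid at 4 (size 4, align 4) → ends 8; pid at 8 (size 4, align 4) → ends 12; total 12 bytes, alignment 4
a at 0 (size 4, align 1) → ends 4
d at 4 (size 12, align 1) → ends 16
b at 16 (size 4, align 1) → ends 20
g at 20 (size 1, align 1) → ends 21

0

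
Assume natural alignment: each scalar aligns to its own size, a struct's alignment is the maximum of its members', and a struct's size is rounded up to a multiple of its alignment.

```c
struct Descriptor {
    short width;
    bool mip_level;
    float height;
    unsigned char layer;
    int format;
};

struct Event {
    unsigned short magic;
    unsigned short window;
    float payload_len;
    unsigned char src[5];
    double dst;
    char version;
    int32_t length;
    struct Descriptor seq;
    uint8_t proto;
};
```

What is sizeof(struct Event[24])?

1344

Descriptor: 0..2  width  (2B, 2-aligned); 2..3  mip_level  (1B, 1-aligned); 3..4  -- padding (1B); 4..8  height  (4B, 4-aligned); 8..9  layer  (1B, 1-aligned); 9..12  -- padding (3B); 12..16  format  (4B, 4-aligned); sizeof = 16, alignof = 4
0..2  magic  (2B, 2-aligned)
2..4  window  (2B, 2-aligned)
4..8  payload_len  (4B, 4-aligned)
8..13  src  (5B, 1-aligned)
13..16  -- padding (3B)
16..24  dst  (8B, 8-aligned)
24..25  version  (1B, 1-aligned)
25..28  -- padding (3B)
28..32  length  (4B, 4-aligned)
32..48  seq  (16B, 4-aligned)
48..49  proto  (1B, 1-aligned)
49..56  -- tail padding (7B)
sizeof = 56, alignof = 8
array of 24: 24 × 56 = 1344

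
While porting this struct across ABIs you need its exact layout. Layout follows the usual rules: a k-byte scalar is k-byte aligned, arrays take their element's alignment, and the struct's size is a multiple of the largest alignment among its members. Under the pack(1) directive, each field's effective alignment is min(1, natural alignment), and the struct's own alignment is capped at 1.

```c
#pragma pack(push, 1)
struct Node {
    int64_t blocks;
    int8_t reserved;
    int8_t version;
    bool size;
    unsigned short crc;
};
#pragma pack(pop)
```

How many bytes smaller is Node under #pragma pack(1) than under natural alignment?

natural layout:
  blocks at 0 (size 8, align 8) → ends 8
  reserved at 8 (size 1, align 1) → ends 9
  version at 9 (size 1, align 1) → ends 10
  size at 10 (size 1, align 1) → ends 11
  pad 1 to align 2 for crc
  crc at 12 (size 2, align 2) → ends 14
  tail pad 2 to reach multiple of 8
  total 16 bytes, alignment 8
packed(1) layout:
  blocks at 0 (size 8, align 1) → ends 8
  reserved at 8 (size 1, align 1) → ends 9
  version at 9 (size 1, align 1) → ends 10
  size at 10 (size 1, align 1) → ends 11
  crc at 11 (size 2, align 1) → ends 13
  total 13 bytes, alignment 1
16 − 13 = 3

3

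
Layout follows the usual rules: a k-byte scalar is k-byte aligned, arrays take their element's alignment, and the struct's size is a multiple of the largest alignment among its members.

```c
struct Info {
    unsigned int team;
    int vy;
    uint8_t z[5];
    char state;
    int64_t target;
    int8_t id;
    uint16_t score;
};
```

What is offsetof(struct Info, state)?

13

0..4  team  (4B, 4-aligned)
4..8  vy  (4B, 4-aligned)
8..13  z  (5B, 1-aligned)
13..14  state  (1B, 1-aligned)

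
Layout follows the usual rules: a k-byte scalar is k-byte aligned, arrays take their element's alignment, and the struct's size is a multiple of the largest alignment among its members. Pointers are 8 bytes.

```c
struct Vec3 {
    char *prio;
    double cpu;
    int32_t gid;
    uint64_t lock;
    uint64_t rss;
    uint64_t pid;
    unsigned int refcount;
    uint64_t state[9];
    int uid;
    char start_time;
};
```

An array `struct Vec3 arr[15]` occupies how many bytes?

prio at 0 (size 8, align 8) → ends 8
cpu at 8 (size 8, align 8) → ends 16
gid at 16 (size 4, align 4) → ends 20
pad 4 to align 8 for lock
lock at 24 (size 8, align 8) → ends 32
rss at 32 (size 8, align 8) → ends 40
pid at 40 (size 8, align 8) → ends 48
refcount at 48 (size 4, align 4) → ends 52
pad 4 to align 8 for state
state at 56 (size 72, align 8) → ends 128
uid at 128 (size 4, align 4) → ends 132
start_time at 132 (size 1, align 1) → ends 133
tail pad 3 to reach multiple of 8
total 136 bytes, alignment 8
array of 15: 15 × 136 = 2040

2040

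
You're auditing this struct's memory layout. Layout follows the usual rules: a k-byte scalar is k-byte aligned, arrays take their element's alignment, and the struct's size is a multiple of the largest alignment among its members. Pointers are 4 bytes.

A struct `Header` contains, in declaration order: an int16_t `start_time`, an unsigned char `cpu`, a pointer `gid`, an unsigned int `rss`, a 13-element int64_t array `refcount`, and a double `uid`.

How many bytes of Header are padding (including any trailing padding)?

0..2  start_time  (2B, 2-aligned)
2..3  cpu  (1B, 1-aligned)
3..4  -- padding (1B)
4..8  gid  (4B, 4-aligned)
8..12  rss  (4B, 4-aligned)
12..16  -- padding (4B)
16..120  refcount  (104B, 8-aligned)
120..128  uid  (8B, 8-aligned)
sizeof = 128, alignof = 8
data bytes 123, size 128 → padding 5

5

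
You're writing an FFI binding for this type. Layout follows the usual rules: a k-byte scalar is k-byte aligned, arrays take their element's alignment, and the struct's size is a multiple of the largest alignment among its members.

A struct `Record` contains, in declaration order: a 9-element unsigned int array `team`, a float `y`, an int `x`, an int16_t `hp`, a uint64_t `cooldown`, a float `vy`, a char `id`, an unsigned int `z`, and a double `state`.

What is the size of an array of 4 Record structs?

0..36  team  (36B, 4-aligned)
36..40  y  (4B, 4-aligned)
40..44  x  (4B, 4-aligned)
44..46  hp  (2B, 2-aligned)
46..48  -- padding (2B)
48..56  cooldown  (8B, 8-aligned)
56..60  vy  (4B, 4-aligned)
60..61  id  (1B, 1-aligned)
61..64  -- padding (3B)
64..68  z  (4B, 4-aligned)
68..72  -- padding (4B)
72..80  state  (8B, 8-aligned)
sizeof = 80, alignof = 8
array of 4: 4 × 80 = 320

320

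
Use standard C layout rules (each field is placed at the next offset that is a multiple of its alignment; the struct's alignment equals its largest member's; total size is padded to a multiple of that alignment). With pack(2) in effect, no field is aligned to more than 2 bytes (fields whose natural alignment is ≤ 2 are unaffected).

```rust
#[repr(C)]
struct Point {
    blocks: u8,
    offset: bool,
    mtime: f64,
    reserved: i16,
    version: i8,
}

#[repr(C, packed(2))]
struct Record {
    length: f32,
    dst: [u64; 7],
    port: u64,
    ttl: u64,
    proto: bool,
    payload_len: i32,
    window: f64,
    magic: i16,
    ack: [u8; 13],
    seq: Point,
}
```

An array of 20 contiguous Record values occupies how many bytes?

2600

Point: @0: blocks [1B, align 1] → 1; @1: offset [1B, align 1] → 2; +6 pad (align 8); @8: mtime [8B, align 8] → 16; @16: reserved [2B, align 2] → 18; @18: version [1B, align 1] → 19; +5 tail pad (align 8); size 24, align 8
@0: length [4B, align 2] → 4
@4: dst [56B, align 2] → 60
@60: port [8B, align 2] → 68
@68: ttl [8B, align 2] → 76
@76: proto [1B, align 1] → 77
+1 pad (align 2)
@78: payload_len [4B, align 2] → 82
@82: window [8B, align 2] → 90
@90: magic [2B, align 2] → 92
@92: ack [13B, align 1] → 105
+1 pad (align 2)
@106: seq [24B, align 2] → 130
size 130, align 2
array of 20: 20 × 130 = 2600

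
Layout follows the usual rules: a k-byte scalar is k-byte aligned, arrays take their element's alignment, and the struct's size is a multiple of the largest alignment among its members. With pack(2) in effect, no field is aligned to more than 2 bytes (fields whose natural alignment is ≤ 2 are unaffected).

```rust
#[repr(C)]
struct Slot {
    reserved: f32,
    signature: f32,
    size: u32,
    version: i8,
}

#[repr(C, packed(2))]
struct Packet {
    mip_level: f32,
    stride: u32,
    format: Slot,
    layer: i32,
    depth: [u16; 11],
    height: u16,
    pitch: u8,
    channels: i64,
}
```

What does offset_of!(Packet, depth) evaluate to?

28

Slot: @0: reserved [4B, align 4] → 4; @4: signature [4B, align 4] → 8; @8: size [4B, align 4] → 12; @12: version [1B, align 1] → 13; +3 tail pad (align 4); size 16, align 4
@0: mip_level [4B, align 2] → 4
@4: stride [4B, align 2] → 8
@8: format [16B, align 2] → 24
@24: layer [4B, align 2] → 28
@28: depth [22B, align 2] → 50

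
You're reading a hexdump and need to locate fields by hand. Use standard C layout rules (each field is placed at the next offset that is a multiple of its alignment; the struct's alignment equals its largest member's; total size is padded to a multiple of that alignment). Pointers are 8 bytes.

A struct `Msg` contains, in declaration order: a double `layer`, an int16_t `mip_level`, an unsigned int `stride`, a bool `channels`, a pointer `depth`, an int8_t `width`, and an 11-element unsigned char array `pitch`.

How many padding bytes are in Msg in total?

@0: layer [8B, align 8] → 8
@8: mip_level [2B, align 2] → 10
+2 pad (align 4)
@12: stride [4B, align 4] → 16
@16: channels [1B, align 1] → 17
+7 pad (align 8)
@24: depth [8B, align 8] → 32
@32: width [1B, align 1] → 33
@33: pitch [11B, align 1] → 44
+4 tail pad (align 8)
size 48, align 8
data bytes 35, size 48 → padding 13

13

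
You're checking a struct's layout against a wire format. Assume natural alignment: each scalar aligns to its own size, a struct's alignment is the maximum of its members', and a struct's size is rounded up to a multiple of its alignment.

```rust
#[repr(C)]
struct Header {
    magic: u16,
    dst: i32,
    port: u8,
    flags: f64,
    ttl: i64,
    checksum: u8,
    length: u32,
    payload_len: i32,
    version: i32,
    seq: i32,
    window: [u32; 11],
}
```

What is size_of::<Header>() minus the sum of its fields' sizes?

0..2  magic  (2B, 2-aligned)
2..4  -- padding (2B)
4..8  dst  (4B, 4-aligned)
8..9  port  (1B, 1-aligned)
9..16  -- padding (7B)
16..24  flags  (8B, 8-aligned)
24..32  ttl  (8B, 8-aligned)
32..33  checksum  (1B, 1-aligned)
33..36  -- padding (3B)
36..40  length  (4B, 4-aligned)
40..44  payload_len  (4B, 4-aligned)
44..48  version  (4B, 4-aligned)
48..52  seq  (4B, 4-aligned)
52..96  window  (44B, 4-aligned)
sizeof = 96, alignof = 8
data bytes 84, size 96 → padding 12

12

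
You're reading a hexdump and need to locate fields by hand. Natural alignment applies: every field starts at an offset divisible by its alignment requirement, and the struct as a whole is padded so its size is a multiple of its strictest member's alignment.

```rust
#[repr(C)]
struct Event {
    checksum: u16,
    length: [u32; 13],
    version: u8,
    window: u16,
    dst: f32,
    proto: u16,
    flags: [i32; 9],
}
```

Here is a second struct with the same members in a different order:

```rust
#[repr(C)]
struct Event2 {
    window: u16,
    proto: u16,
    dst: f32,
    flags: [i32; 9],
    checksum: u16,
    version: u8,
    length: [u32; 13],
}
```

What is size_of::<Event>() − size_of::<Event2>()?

checksum at 0 (size 2, align 2) → ends 2
pad 2 to align 4 for length
length at 4 (size 52, align 4) → ends 56
version at 56 (size 1, align 1) → ends 57
pad 1 to align 2 for window
window at 58 (size 2, align 2) → ends 60
dst at 60 (size 4, align 4) → ends 64
proto at 64 (size 2, align 2) → ends 66
pad 2 to align 4 for flags
flags at 68 (size 36, align 4) → ends 104
total 104 bytes, alignment 4
— Event2 —
window at 0 (size 2, align 2) → ends 2
proto at 2 (size 2, align 2) → ends 4
dst at 4 (size 4, align 4) → ends 8
flags at 8 (size 36, align 4) → ends 44
checksum at 44 (size 2, align 2) → ends 46
version at 46 (size 1, align 1) → ends 47
pad 1 to align 4 for length
length at 48 (size 52, align 4) → ends 100
total 100 bytes, alignment 4
104 − 100 = 4

4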